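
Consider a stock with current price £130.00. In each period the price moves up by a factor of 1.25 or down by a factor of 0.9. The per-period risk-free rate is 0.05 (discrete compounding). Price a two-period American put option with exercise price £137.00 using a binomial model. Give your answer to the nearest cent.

£10.88

Risk-neutral probability p = (1 + 0.05 − 0.9)/(1.25 − 0.9) = 0.1500/0.3500 = 0.4286
Terminal stock prices: S_uu = 203.1, S_ud = 146.2, S_dd = 105.3
Terminal payoffs (K − S): max(-66.12, 0) = 0, max(-9.25, 0) = 0, max(31.7, 0) = 31.7
Node u (S = 162.5): continuation = 1/1.05·[0.4286·0.0000 + 0.5714·0.0000] = 0.0000; exercise value = 0.0000 ≤ continuation, so V_u = 0.0000
Node d (S = 117): continuation = 1/1.05·[0.4286·0.0000 + 0.5714·31.7000] = 17.2517; exercise value = 20.0000 > continuation, so V_d = 20.0000 (exercise)
Node 0 (S = 130): continuation = 1/1.05·[0.4286·0.0000 + 0.5714·20.0000] = 10.8844; exercise value = 7.0000 ≤ continuation, so V_0 = 10.8844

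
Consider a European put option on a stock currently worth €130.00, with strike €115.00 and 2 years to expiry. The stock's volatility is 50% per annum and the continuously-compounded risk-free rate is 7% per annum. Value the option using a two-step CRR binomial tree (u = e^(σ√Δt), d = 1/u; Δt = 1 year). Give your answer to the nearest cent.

€17.85

CRR parameters: u = e^(σ√Δt) = e^(0.5·√1) = 1.6487, d = 1/u = 0.6065
Per-period rate: rΔt = 0.07·1 = 0.07, so R = e^0.07 = 1.0725
Risk-neutral probability p = (e^0.07 − 0.6065)/(1.6487 − 0.6065) = 0.4660/1.0422 = 0.4471
Terminal stock prices: S_uu = 353.4, S_ud = 130, S_dd = 47.82
Terminal payoffs (K − S): max(-238.4, 0) = 0, max(-15, 0) = 0, max(67.18, 0) = 67.18
Node u (S = 214.3): V_u = e^(−0.07)·[0.4471·0.0000 + 0.5529·0.0000] = 0.0000
Node d (S = 78.85): V_d = e^(−0.07)·[0.4471·0.0000 + 0.5529·67.1757] = 34.6296
Node 0 (S = 130): V_0 = e^(−0.07)·[0.4471·0.0000 + 0.5529·34.6296] = 17.8518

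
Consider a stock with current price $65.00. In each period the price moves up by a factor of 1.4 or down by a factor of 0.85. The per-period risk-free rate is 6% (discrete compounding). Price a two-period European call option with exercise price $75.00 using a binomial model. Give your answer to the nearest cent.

Risk-neutral probability p = (1 + 0.06 − 0.85)/(1.4 − 0.85) = 0.2100/0.5500 = 0.3818
Terminal stock prices: S_uu = 127.4, S_ud = 77.35, S_dd = 46.96
Terminal payoffs (S − K): max(52.4, 0) = 52.4, max(2.35, 0) = 2.35, max(-28.04, 0) = 0
Node u (S = 91): V_u = 1/1.06·[0.3818·52.4000 + 0.6182·2.3500] = 20.2453
Node d (S = 55.25): V_d = 1/1.06·[0.3818·2.3500 + 0.6182·0.0000] = 0.8465
Node 0 (S = 65): V_0 = 1/1.06·[0.3818·20.2453 + 0.6182·0.8465] = 7.7861

$7.79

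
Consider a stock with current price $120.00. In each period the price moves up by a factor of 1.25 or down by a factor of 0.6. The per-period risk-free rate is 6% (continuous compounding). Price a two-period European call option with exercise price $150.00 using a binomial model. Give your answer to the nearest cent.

$16.79

Risk-neutral probability p = (e^0.06 − 0.6)/(1.25 − 0.6) = 0.4618/0.6500 = 0.7105
Terminal stock prices: S_uu = 187.5, S_ud = 90, S_dd = 43.2
Terminal payoffs (S − K): max(37.5, 0) = 37.5, max(-60, 0) = 0, max(-106.8, 0) = 0
Node u (S = 150): V_u = e^(−0.06)·[0.7105·37.5000 + 0.2895·0.0000] = 25.0928
Node d (S = 72): V_d = e^(−0.06)·[0.7105·0.0000 + 0.2895·0.0000] = 0.0000
Node 0 (S = 120): V_0 = e^(−0.06)·[0.7105·25.0928 + 0.2895·0.0000] = 16.7906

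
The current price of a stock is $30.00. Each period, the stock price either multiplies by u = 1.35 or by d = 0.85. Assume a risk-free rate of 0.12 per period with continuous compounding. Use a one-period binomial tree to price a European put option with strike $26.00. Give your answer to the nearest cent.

Risk-neutral probability p = (e^0.12 − 0.85)/(1.35 − 0.85) = 0.2775/0.5000 = 0.5550
Terminal stock prices: S_u = 40.5, S_d = 25.5
Terminal payoffs (K − S): max(-14.5, 0) = 0, max(0.5, 0) = 0.5
Node 0 (S = 30): V_0 = e^(−0.12)·[0.5550·0.0000 + 0.4450·0.5000] = 0.1973

$0.20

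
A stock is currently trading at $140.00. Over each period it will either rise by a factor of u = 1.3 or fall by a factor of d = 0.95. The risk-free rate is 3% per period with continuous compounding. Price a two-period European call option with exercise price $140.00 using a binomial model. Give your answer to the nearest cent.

Risk-neutral probability p = (e^0.03 − 0.95)/(1.3 − 0.95) = 0.0805/0.3500 = 0.2299
Terminal stock prices: S_uu = 236.6, S_ud = 172.9, S_dd = 126.3
Terminal payoffs (S − K): max(96.6, 0) = 96.6, max(32.9, 0) = 32.9, max(-13.65, 0) = 0
Node u (S = 182): V_u = e^(−0.03)·[0.2299·96.6000 + 0.7701·32.9000] = 46.1376
Node d (S = 133): V_d = e^(−0.03)·[0.2299·32.9000 + 0.7701·0.0000] = 7.3392
Node 0 (S = 140): V_0 = e^(−0.03)·[0.2299·46.1376 + 0.7701·7.3392] = 15.7773

$15.78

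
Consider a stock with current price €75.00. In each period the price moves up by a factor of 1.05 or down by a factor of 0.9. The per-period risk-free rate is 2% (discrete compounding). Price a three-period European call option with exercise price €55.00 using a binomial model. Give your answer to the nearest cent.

€23.17

Risk-neutral probability p = (1 + 0.02 − 0.9)/(1.05 − 0.9) = 0.1200/0.1500 = 0.8000
Terminal stock prices: S_uuu = 86.82, S_uud = 74.42, S_udd = 63.79, S_ddd = 54.68
Terminal payoffs (S − K): max(31.82, 0) = 31.82, max(19.42, 0) = 19.42, max(8.788, 0) = 8.788, max(-0.325, 0) = 0
Node uu (S = 82.69): V_uu = 1/1.02·[0.8000·31.8219 + 0.2000·19.4188] = 28.7659
Node ud (S = 70.88): V_ud = 1/1.02·[0.8000·19.4188 + 0.2000·8.7875] = 16.9534
Node dd (S = 60.75): V_dd = 1/1.02·[0.8000·8.7875 + 0.2000·0.0000] = 6.8922
Node u (S = 78.75): V_u = 1/1.02·[0.8000·28.7659 + 0.2000·16.9534] = 25.8857
Node d (S = 67.5): V_d = 1/1.02·[0.8000·16.9534 + 0.2000·6.8922] = 14.6482
Node 0 (S = 75): V_0 = 1/1.02·[0.8000·25.8857 + 0.2000·14.6482] = 23.1747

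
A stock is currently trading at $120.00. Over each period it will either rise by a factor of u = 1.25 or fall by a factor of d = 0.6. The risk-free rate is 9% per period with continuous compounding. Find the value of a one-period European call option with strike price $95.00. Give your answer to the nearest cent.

$38.22

Risk-neutral probability p = (e^0.09 − 0.6)/(1.25 − 0.6) = 0.4942/0.6500 = 0.7603
Terminal stock prices: S_u = 150, S_d = 72
Terminal payoffs (S − K): max(55, 0) = 55, max(-23, 0) = 0
Node 0 (S = 120): V_0 = e^(−0.09)·[0.7603·55.0000 + 0.2397·0.0000] = 38.2158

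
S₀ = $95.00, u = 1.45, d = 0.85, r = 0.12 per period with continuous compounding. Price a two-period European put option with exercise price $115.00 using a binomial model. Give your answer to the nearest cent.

$10.54

Risk-neutral probability p = (e^0.12 − 0.85)/(1.45 − 0.85) = 0.2775/0.6000 = 0.4625
Terminal stock prices: S_uu = 199.7, S_ud = 117.1, S_dd = 68.64
Terminal payoffs (K − S): max(-84.74, 0) = 0, max(-2.087, 0) = 0, max(46.36, 0) = 46.36
Node u (S = 137.8): V_u = e^(−0.12)·[0.4625·0.0000 + 0.5375·0.0000] = 0.0000
Node d (S = 80.75): V_d = e^(−0.12)·[0.4625·0.0000 + 0.5375·46.3625] = 22.1021
Node 0 (S = 95): V_0 = e^(−0.12)·[0.4625·0.0000 + 0.5375·22.1021] = 10.5366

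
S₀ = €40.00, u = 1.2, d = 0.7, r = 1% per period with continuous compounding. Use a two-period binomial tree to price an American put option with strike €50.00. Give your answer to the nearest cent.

Risk-neutral probability p = (e^0.01 − 0.7)/(1.2 − 0.7) = 0.3101/0.5000 = 0.6201
Terminal stock prices: S_uu = 57.6, S_ud = 33.6, S_dd = 19.6
Terminal payoffs (K − S): max(-7.6, 0) = 0, max(16.4, 0) = 16.4, max(30.4, 0) = 30.4
Node u (S = 48): continuation = e^(−0.01)·[0.6201·0.0000 + 0.3799·16.4000] = 6.1684; exercise value = 2.0000 ≤ continuation, so V_u = 6.1684
Node d (S = 28): continuation = e^(−0.01)·[0.6201·16.4000 + 0.3799·30.4000] = 21.5025; exercise value = 22.0000 > continuation, so V_d = 22.0000 (exercise)
Node 0 (S = 40): continuation = e^(−0.01)·[0.6201·6.1684 + 0.3799·22.0000] = 12.0616; exercise value = 10.0000 ≤ continuation, so V_0 = 12.0616

€12.06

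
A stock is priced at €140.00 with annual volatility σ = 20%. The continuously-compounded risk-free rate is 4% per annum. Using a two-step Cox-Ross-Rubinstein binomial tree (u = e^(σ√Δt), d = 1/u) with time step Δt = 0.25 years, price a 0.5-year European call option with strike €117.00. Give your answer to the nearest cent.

CRR parameters: u = e^(σ√Δt) = e^(0.2·√0.25) = 1.1052, d = 1/u = 0.9048
Per-period rate: rΔt = 0.04·0.25 = 0.01, so R = e^0.01 = 1.0101
Risk-neutral probability p = (e^0.01 − 0.9048)/(1.1052 − 0.9048) = 0.1052/0.2003 = 0.5252
Terminal stock prices: S_uu = 171, S_ud = 140, S_dd = 114.6
Terminal payoffs (S − K): max(54, 0) = 54, max(23, 0) = 23, max(-2.378, 0) = 0
Node u (S = 154.7): V_u = e^(−0.01)·[0.5252·53.9964 + 0.4748·23.0000] = 38.8881
Node d (S = 126.7): V_d = e^(−0.01)·[0.5252·23.0000 + 0.4748·0.0000] = 11.9591
Node 0 (S = 140): V_0 = e^(−0.01)·[0.5252·38.8881 + 0.4748·11.9591] = 25.8422

€25.84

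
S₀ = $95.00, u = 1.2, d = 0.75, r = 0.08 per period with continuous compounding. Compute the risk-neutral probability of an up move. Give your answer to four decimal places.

p = 0.7406

Risk-neutral probability p = (e^0.08 − 0.75)/(1.2 − 0.75) = 0.3333/0.4500 = 0.7406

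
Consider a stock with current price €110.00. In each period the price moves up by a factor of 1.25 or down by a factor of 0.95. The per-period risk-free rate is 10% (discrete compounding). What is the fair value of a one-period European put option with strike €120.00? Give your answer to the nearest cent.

€7.05

Risk-neutral probability p = (1 + 0.1 − 0.95)/(1.25 − 0.95) = 0.1500/0.3000 = 0.5000
Terminal stock prices: S_u = 137.5, S_d = 104.5
Terminal payoffs (K − S): max(-17.5, 0) = 0, max(15.5, 0) = 15.5
Node 0 (S = 110): V_0 = 1/1.1·[0.5000·0.0000 + 0.5000·15.5000] = 7.0455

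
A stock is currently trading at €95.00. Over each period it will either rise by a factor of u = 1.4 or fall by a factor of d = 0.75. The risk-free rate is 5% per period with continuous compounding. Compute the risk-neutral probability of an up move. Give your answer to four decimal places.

Risk-neutral probability p = (e^0.05 − 0.75)/(1.4 − 0.75) = 0.3013/0.6500 = 0.4635

p = 0.4635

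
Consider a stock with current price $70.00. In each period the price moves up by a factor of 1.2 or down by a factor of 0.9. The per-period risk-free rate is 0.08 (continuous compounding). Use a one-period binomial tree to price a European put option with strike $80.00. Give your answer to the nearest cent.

Risk-neutral probability p = (e^0.08 − 0.9)/(1.2 − 0.9) = 0.1833/0.3000 = 0.6110
Terminal stock prices: S_u = 84, S_d = 63
Terminal payoffs (K − S): max(-4, 0) = 0, max(17, 0) = 17
Node 0 (S = 70): V_0 = e^(−0.08)·[0.6110·0.0000 + 0.3890·17.0000] = 6.1052

$6.11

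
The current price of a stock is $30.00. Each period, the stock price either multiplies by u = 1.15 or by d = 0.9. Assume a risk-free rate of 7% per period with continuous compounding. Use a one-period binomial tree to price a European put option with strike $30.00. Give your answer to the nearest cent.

Risk-neutral probability p = (e^0.07 − 0.9)/(1.15 − 0.9) = 0.1725/0.2500 = 0.6900
Terminal stock prices: S_u = 34.5, S_d = 27
Terminal payoffs (K − S): max(-4.5, 0) = 0, max(3, 0) = 3
Node 0 (S = 30): V_0 = e^(−0.07)·[0.6900·0.0000 + 0.3100·3.0000] = 0.8670

$0.87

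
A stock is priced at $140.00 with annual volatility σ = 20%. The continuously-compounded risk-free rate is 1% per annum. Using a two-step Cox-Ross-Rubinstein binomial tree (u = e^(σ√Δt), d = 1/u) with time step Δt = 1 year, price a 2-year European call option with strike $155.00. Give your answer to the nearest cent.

CRR parameters: u = e^(σ√Δt) = e^(0.2·√1) = 1.2214, d = 1/u = 0.8187
Per-period rate: rΔt = 0.01·1 = 0.01, so R = e^0.01 = 1.0101
Risk-neutral probability p = (e^0.01 − 0.8187)/(1.2214 − 0.8187) = 0.1913/0.4027 = 0.4751
Terminal stock prices: S_uu = 208.9, S_ud = 140, S_dd = 93.84
Terminal payoffs (S − K): max(53.86, 0) = 53.86, max(-15, 0) = 0, max(-61.16, 0) = 0
Node u (S = 171): V_u = e^(−0.01)·[0.4751·53.8555 + 0.5249·0.0000] = 25.3335
Node d (S = 114.6): V_d = e^(−0.01)·[0.4751·0.0000 + 0.5249·0.0000] = 0.0000
Node 0 (S = 140): V_0 = e^(−0.01)·[0.4751·25.3335 + 0.5249·0.0000] = 11.9168

$11.92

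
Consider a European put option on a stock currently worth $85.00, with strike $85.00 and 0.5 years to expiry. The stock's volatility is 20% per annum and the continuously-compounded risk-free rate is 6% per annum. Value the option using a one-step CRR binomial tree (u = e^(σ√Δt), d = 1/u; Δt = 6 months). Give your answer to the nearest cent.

$4.66

CRR parameters: u = e^(σ√Δt) = e^(0.2·√0.5) = 1.1519, d = 1/u = 0.8681
Per-period rate: rΔt = 0.06·0.5 = 0.03, so R = e^0.03 = 1.0305
Risk-neutral probability p = (e^0.03 − 0.8681)/(1.1519 − 0.8681) = 0.1623/0.2838 = 0.5720
Terminal stock prices: S_u = 97.91, S_d = 73.79
Terminal payoffs (K − S): max(-12.91, 0) = 0, max(11.21, 0) = 11.21
Node 0 (S = 85): V_0 = e^(−0.03)·[0.5720·0.0000 + 0.4280·11.2095] = 4.6557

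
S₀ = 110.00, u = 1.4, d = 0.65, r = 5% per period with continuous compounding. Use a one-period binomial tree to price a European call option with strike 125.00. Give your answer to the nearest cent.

14.76

Risk-neutral probability p = (e^0.05 − 0.65)/(1.4 − 0.65) = 0.4013/0.7500 = 0.5350
Terminal stock prices: S_u = 154, S_d = 71.5
Terminal payoffs (S − K): max(29, 0) = 29, max(-53.5, 0) = 0
Node 0 (S = 110): V_0 = e^(−0.05)·[0.5350·29.0000 + 0.4650·0.0000] = 14.7591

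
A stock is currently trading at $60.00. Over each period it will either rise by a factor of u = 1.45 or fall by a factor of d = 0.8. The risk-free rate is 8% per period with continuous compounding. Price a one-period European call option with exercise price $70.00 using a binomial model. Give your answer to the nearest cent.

Risk-neutral probability p = (e^0.08 − 0.8)/(1.45 − 0.8) = 0.2833/0.6500 = 0.4358
Terminal stock prices: S_u = 87, S_d = 48
Terminal payoffs (S − K): max(17, 0) = 17, max(-22, 0) = 0
Node 0 (S = 60): V_0 = e^(−0.08)·[0.4358·17.0000 + 0.5642·0.0000] = 6.8394

$6.84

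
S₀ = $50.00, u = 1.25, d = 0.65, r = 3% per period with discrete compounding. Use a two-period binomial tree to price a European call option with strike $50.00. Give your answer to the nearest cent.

Risk-neutral probability p = (1 + 0.03 − 0.65)/(1.25 − 0.65) = 0.3800/0.6000 = 0.6333
Terminal stock prices: S_uu = 78.12, S_ud = 40.62, S_dd = 21.13
Terminal payoffs (S − K): max(28.12, 0) = 28.12, max(-9.375, 0) = 0, max(-28.87, 0) = 0
Node u (S = 62.5): V_u = 1/1.03·[0.6333·28.1250 + 0.3667·0.0000] = 17.2937
Node d (S = 32.5): V_d = 1/1.03·[0.6333·0.0000 + 0.3667·0.0000] = 0.0000
Node 0 (S = 50): V_0 = 1/1.03·[0.6333·17.2937 + 0.3667·0.0000] = 10.6337

$10.63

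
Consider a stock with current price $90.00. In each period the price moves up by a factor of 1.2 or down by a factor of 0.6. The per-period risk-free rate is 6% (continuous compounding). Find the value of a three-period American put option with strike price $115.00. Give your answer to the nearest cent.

$25.36

Risk-neutral probability p = (e^0.06 − 0.6)/(1.2 − 0.6) = 0.4618/0.6000 = 0.7697
Terminal stock prices: S_uuu = 155.5, S_uud = 77.76, S_udd = 38.88, S_ddd = 19.44
Terminal payoffs (K − S): max(-40.52, 0) = 0, max(37.24, 0) = 37.24, max(76.12, 0) = 76.12, max(95.56, 0) = 95.56
Node uu (S = 129.6): continuation = e^(−0.06)·[0.7697·0.0000 + 0.2303·37.2400] = 8.0760; exercise value = 0.0000 ≤ continuation, so V_uu = 8.0760
Node ud (S = 64.8): continuation = e^(−0.06)·[0.7697·37.2400 + 0.2303·76.1200] = 43.5029; exercise value = 50.2000 > continuation, so V_ud = 50.2000 (exercise)
Node dd (S = 32.4): continuation = e^(−0.06)·[0.7697·76.1200 + 0.2303·95.5600] = 75.9029; exercise value = 82.6000 > continuation, so V_dd = 82.6000 (exercise)
Node u (S = 108): continuation = e^(−0.06)·[0.7697·8.0760 + 0.2303·50.2000] = 16.7408; exercise value = 7.0000 ≤ continuation, so V_u = 16.7408
Node d (S = 54): continuation = e^(−0.06)·[0.7697·50.2000 + 0.2303·82.6000] = 54.3029; exercise value = 61.0000 > continuation, so V_d = 61.0000 (exercise)
Node 0 (S = 90): continuation = e^(−0.06)·[0.7697·16.7408 + 0.2303·61.0000] = 25.3640; exercise value = 25.0000 ≤ continuation, so V_0 = 25.3640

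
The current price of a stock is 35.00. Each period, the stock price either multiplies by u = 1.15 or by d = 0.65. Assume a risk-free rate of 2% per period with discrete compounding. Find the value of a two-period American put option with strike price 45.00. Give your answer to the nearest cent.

10.00

Risk-neutral probability p = (1 + 0.02 − 0.65)/(1.15 − 0.65) = 0.3700/0.5000 = 0.7400
Terminal stock prices: S_uu = 46.29, S_ud = 26.16, S_dd = 14.79
Terminal payoffs (K − S): max(-1.287, 0) = 0, max(18.84, 0) = 18.84, max(30.21, 0) = 30.21
Node u (S = 40.25): continuation = 1/1.02·[0.7400·0.0000 + 0.2600·18.8375] = 4.8017; exercise value = 4.7500 ≤ continuation, so V_u = 4.8017
Node d (S = 22.75): continuation = 1/1.02·[0.7400·18.8375 + 0.2600·30.2125] = 21.3676; exercise value = 22.2500 > continuation, so V_d = 22.2500 (exercise)
Node 0 (S = 35): continuation = 1/1.02·[0.7400·4.8017 + 0.2600·22.2500] = 9.1552; exercise value = 10.0000 > continuation, so V_0 = 10.0000 (exercise)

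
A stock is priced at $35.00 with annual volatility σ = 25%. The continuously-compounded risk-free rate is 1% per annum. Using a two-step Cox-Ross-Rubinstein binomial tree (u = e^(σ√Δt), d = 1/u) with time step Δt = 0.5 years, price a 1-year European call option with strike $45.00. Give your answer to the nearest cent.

CRR parameters: u = e^(σ√Δt) = e^(0.25·√0.5) = 1.1934, d = 1/u = 0.8380
Per-period rate: rΔt = 0.01·0.5 = 0.005, so R = e^0.005 = 1.0050
Risk-neutral probability p = (e^0.005 − 0.8380)/(1.1934 − 0.8380) = 0.1670/0.3554 = 0.4700
Terminal stock prices: S_uu = 49.84, S_ud = 35, S_dd = 24.58
Terminal payoffs (S − K): max(4.844, 0) = 4.844, max(-10, 0) = 0, max(-20.42, 0) = 0
Node u (S = 41.77): V_u = e^(−0.005)·[0.4700·4.8442 + 0.5300·0.0000] = 2.2655
Node d (S = 29.33): V_d = e^(−0.005)·[0.4700·0.0000 + 0.5300·0.0000] = 0.0000
Node 0 (S = 35): V_0 = e^(−0.005)·[0.4700·2.2655 + 0.5300·0.0000] = 1.0595

$1.06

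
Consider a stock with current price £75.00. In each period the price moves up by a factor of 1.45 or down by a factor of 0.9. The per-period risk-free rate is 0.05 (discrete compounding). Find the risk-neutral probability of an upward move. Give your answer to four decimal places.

Risk-neutral probability p = (1 + 0.05 − 0.9)/(1.45 − 0.9) = 0.1500/0.5500 = 0.2727

p = 0.2727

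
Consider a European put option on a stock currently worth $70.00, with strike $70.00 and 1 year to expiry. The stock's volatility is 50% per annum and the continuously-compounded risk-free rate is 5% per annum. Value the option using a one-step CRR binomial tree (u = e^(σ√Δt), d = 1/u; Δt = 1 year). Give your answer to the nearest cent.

$15.02

CRR parameters: u = e^(σ√Δt) = e^(0.5·√1) = 1.6487, d = 1/u = 0.6065
Per-period rate: rΔt = 0.05·1 = 0.05, so R = e^0.05 = 1.0513
Risk-neutral probability p = (e^0.05 − 0.6065)/(1.6487 − 0.6065) = 0.4447/1.0422 = 0.4267
Terminal stock prices: S_u = 115.4, S_d = 42.46
Terminal payoffs (K − S): max(-45.41, 0) = 0, max(27.54, 0) = 27.54
Node 0 (S = 70): V_0 = e^(−0.05)·[0.4267·0.0000 + 0.5733·27.5429] = 15.0193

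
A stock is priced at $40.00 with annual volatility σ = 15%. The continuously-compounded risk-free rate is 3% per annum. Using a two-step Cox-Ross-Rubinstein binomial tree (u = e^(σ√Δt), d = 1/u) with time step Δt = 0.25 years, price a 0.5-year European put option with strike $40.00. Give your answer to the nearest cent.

$1.21

CRR parameters: u = e^(σ√Δt) = e^(0.15·√0.25) = 1.0779, d = 1/u = 0.9277
Per-period rate: rΔt = 0.03·0.25 = 0.0075, so R = e^0.0075 = 1.0075
Risk-neutral probability p = (e^0.0075 − 0.9277)/(1.0779 − 0.9277) = 0.0798/0.1501 = 0.5314
Terminal stock prices: S_uu = 46.47, S_ud = 40, S_dd = 34.43
Terminal payoffs (K − S): max(-6.473, 0) = 0, max(0, 0) = 0, max(5.572, 0) = 5.572
Node u (S = 43.12): V_u = e^(−0.0075)·[0.5314·0.0000 + 0.4686·0.0000] = 0.0000
Node d (S = 37.11): V_d = e^(−0.0075)·[0.5314·0.0000 + 0.4686·5.5717] = 2.5914
Node 0 (S = 40): V_0 = e^(−0.0075)·[0.5314·0.0000 + 0.4686·2.5914] = 1.2052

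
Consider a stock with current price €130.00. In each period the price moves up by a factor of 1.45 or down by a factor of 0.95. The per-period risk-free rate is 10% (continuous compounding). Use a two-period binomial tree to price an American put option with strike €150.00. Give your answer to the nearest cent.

Risk-neutral probability p = (e^0.1 − 0.95)/(1.45 − 0.95) = 0.1552/0.5000 = 0.3103
Terminal stock prices: S_uu = 273.3, S_ud = 179.1, S_dd = 117.3
Terminal payoffs (K − S): max(-123.3, 0) = 0, max(-29.07, 0) = 0, max(32.67, 0) = 32.67
Node u (S = 188.5): continuation = e^(−0.1)·[0.3103·0.0000 + 0.6897·0.0000] = 0.0000; exercise value = 0.0000 ≤ continuation, so V_u = 0.0000
Node d (S = 123.5): continuation = e^(−0.1)·[0.3103·0.0000 + 0.6897·32.6750] = 20.3901; exercise value = 26.5000 > continuation, so V_d = 26.5000 (exercise)
Node 0 (S = 130): continuation = e^(−0.1)·[0.3103·0.0000 + 0.6897·26.5000] = 16.5368; exercise value = 20.0000 > continuation, so V_0 = 20.0000 (exercise)

€20.00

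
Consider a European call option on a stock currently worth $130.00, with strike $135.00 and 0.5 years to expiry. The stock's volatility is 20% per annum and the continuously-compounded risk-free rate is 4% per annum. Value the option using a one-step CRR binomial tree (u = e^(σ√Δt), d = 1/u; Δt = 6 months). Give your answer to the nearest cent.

$7.75

CRR parameters: u = e^(σ√Δt) = e^(0.2·√0.5) = 1.1519, d = 1/u = 0.8681
Per-period rate: rΔt = 0.04·0.5 = 0.02, so R = e^0.02 = 1.0202
Risk-neutral probability p = (e^0.02 − 0.8681)/(1.1519 − 0.8681) = 0.1521/0.2838 = 0.5359
Terminal stock prices: S_u = 149.7, S_d = 112.9
Terminal payoffs (S − K): max(14.75, 0) = 14.75, max(-22.14, 0) = 0
Node 0 (S = 130): V_0 = e^(−0.02)·[0.5359·14.7483 + 0.4641·0.0000] = 7.7469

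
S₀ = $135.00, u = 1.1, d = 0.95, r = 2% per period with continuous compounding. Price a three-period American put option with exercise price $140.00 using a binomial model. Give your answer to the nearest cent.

Risk-neutral probability p = (e^0.02 − 0.95)/(1.1 − 0.95) = 0.0702/0.1500 = 0.4680
Terminal stock prices: S_uuu = 179.7, S_uud = 155.2, S_udd = 134, S_ddd = 115.7
Terminal payoffs (K − S): max(-39.69, 0) = 0, max(-15.18, 0) = 0, max(5.979, 0) = 5.979, max(24.25, 0) = 24.25
Node uu (S = 163.4): continuation = e^(−0.02)·[0.4680·0.0000 + 0.5320·0.0000] = 0.0000; exercise value = 0.0000 ≤ continuation, so V_uu = 0.0000
Node ud (S = 141.1): continuation = e^(−0.02)·[0.4680·0.0000 + 0.5320·5.9787] = 3.1177; exercise value = 0.0000 ≤ continuation, so V_ud = 3.1177
Node dd (S = 121.8): continuation = e^(−0.02)·[0.4680·5.9787 + 0.5320·24.2544] = 15.3903; exercise value = 18.1625 > continuation, so V_dd = 18.1625 (exercise)
Node u (S = 148.5): continuation = e^(−0.02)·[0.4680·0.0000 + 0.5320·3.1177] = 1.6257; exercise value = 0.0000 ≤ continuation, so V_u = 1.6257
Node d (S = 128.2): continuation = e^(−0.02)·[0.4680·3.1177 + 0.5320·18.1625] = 10.9012; exercise value = 11.7500 > continuation, so V_d = 11.7500 (exercise)
Node 0 (S = 135): continuation = e^(−0.02)·[0.4680·1.6257 + 0.5320·11.7500] = 6.8729; exercise value = 5.0000 ≤ continuation, so V_0 = 6.8729

$6.87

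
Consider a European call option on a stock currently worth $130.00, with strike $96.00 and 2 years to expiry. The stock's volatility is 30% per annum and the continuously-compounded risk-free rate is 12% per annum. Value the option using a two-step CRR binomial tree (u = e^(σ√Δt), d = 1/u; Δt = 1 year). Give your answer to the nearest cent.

$57.07

CRR parameters: u = e^(σ√Δt) = e^(0.3·√1) = 1.3499, d = 1/u = 0.7408
Per-period rate: rΔt = 0.12·1 = 0.12, so R = e^0.12 = 1.1275
Risk-neutral probability p = (e^0.12 − 0.7408)/(1.3499 − 0.7408) = 0.3867/0.6090 = 0.6349
Terminal stock prices: S_uu = 236.9, S_ud = 130, S_dd = 71.35
Terminal payoffs (S − K): max(140.9, 0) = 140.9, max(34, 0) = 34, max(-24.65, 0) = 0
Node u (S = 175.5): V_u = e^(−0.12)·[0.6349·140.8754 + 0.3651·34.0000] = 90.3373
Node d (S = 96.31): V_d = e^(−0.12)·[0.6349·34.0000 + 0.3651·0.0000] = 19.1455
Node 0 (S = 130): V_0 = e^(−0.12)·[0.6349·90.3373 + 0.3651·19.1455] = 57.0689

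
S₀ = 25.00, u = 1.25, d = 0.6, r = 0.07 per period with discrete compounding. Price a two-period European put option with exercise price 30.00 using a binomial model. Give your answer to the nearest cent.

5.34

Risk-neutral probability p = (1 + 0.07 − 0.6)/(1.25 − 0.6) = 0.4700/0.6500 = 0.7231
Terminal stock prices: S_uu = 39.06, S_ud = 18.75, S_dd = 9
Terminal payoffs (K − S): max(-9.062, 0) = 0, max(11.25, 0) = 11.25, max(21, 0) = 21
Node u (S = 31.25): V_u = 1/1.07·[0.7231·0.0000 + 0.2769·11.2500] = 2.9116
Node d (S = 15): V_d = 1/1.07·[0.7231·11.2500 + 0.2769·21.0000] = 13.0374
Node 0 (S = 25): V_0 = 1/1.07·[0.7231·2.9116 + 0.2769·13.0374] = 5.3417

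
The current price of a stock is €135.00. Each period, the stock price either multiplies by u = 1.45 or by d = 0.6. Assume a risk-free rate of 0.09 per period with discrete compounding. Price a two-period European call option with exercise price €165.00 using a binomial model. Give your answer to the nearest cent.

€33.24

Risk-neutral probability p = (1 + 0.09 − 0.6)/(1.45 − 0.6) = 0.4900/0.8500 = 0.5765
Terminal stock prices: S_uu = 283.8, S_ud = 117.4, S_dd = 48.6
Terminal payoffs (S − K): max(118.8, 0) = 118.8, max(-47.55, 0) = 0, max(-116.4, 0) = 0
Node u (S = 195.8): V_u = 1/1.09·[0.5765·118.8375 + 0.4235·0.0000] = 62.8498
Node d (S = 81): V_d = 1/1.09·[0.5765·0.0000 + 0.4235·0.0000] = 0.0000
Node 0 (S = 135): V_0 = 1/1.09·[0.5765·62.8498 + 0.4235·0.0000] = 33.2395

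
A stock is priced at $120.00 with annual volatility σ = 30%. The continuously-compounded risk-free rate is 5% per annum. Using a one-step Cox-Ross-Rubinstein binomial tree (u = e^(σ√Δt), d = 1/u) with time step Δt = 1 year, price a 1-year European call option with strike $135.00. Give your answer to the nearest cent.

$13.08

CRR parameters: u = e^(σ√Δt) = e^(0.3·√1) = 1.3499, d = 1/u = 0.7408
Per-period rate: rΔt = 0.05·1 = 0.05, so R = e^0.05 = 1.0513
Risk-neutral probability p = (e^0.05 − 0.7408)/(1.3499 − 0.7408) = 0.3105/0.6090 = 0.5097
Terminal stock prices: S_u = 162, S_d = 88.9
Terminal payoffs (S − K): max(26.98, 0) = 26.98, max(-46.1, 0) = 0
Node 0 (S = 120): V_0 = e^(−0.05)·[0.5097·26.9831 + 0.4903·0.0000] = 13.0836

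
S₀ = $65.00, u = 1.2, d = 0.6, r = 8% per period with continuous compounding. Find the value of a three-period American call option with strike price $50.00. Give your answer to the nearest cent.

$27.45

Risk-neutral probability p = (e^0.08 − 0.6)/(1.2 − 0.6) = 0.4833/0.6000 = 0.8055
Terminal stock prices: S_uuu = 112.3, S_uud = 56.16, S_udd = 28.08, S_ddd = 14.04
Terminal payoffs (S − K): max(62.32, 0) = 62.32, max(6.16, 0) = 6.16, max(-21.92, 0) = 0, max(-35.96, 0) = 0
Node uu (S = 93.6): continuation = e^(−0.08)·[0.8055·62.3200 + 0.1945·6.1600] = 47.4442; exercise value = 43.6000 ≤ continuation, so V_uu = 47.4442
Node ud (S = 46.8): continuation = e^(−0.08)·[0.8055·6.1600 + 0.1945·0.0000] = 4.5803; exercise value = 0.0000 ≤ continuation, so V_ud = 4.5803
Node dd (S = 23.4): continuation = e^(−0.08)·[0.8055·0.0000 + 0.1945·0.0000] = 0.0000; exercise value = 0.0000 ≤ continuation, so V_dd = 0.0000
Node u (S = 78): continuation = e^(−0.08)·[0.8055·47.4442 + 0.1945·4.5803] = 36.0996; exercise value = 28.0000 ≤ continuation, so V_u = 36.0996
Node d (S = 39): continuation = e^(−0.08)·[0.8055·4.5803 + 0.1945·0.0000] = 3.4057; exercise value = 0.0000 ≤ continuation, so V_d = 3.4057
Node 0 (S = 65): continuation = e^(−0.08)·[0.8055·36.0996 + 0.1945·3.4057] = 27.4534; exercise value = 15.0000 ≤ continuation, so V_0 = 27.4534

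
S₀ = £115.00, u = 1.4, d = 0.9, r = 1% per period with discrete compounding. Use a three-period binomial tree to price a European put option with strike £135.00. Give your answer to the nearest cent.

£25.36

Risk-neutral probability p = (1 + 0.01 − 0.9)/(1.4 − 0.9) = 0.1100/0.5000 = 0.2200
Terminal stock prices: S_uuu = 315.6, S_uud = 202.9, S_udd = 130.4, S_ddd = 83.84
Terminal payoffs (K − S): max(-180.6, 0) = 0, max(-67.86, 0) = 0, max(4.59, 0) = 4.59, max(51.16, 0) = 51.16
Node uu (S = 225.4): V_uu = 1/1.01·[0.2200·0.0000 + 0.7800·0.0000] = 0.0000
Node ud (S = 144.9): V_ud = 1/1.01·[0.2200·0.0000 + 0.7800·4.5900] = 3.5448
Node dd (S = 93.15): V_dd = 1/1.01·[0.2200·4.5900 + 0.7800·51.1650] = 40.5134
Node u (S = 161): V_u = 1/1.01·[0.2200·0.0000 + 0.7800·3.5448] = 2.7375
Node d (S = 103.5): V_d = 1/1.01·[0.2200·3.5448 + 0.7800·40.5134] = 32.0597
Node 0 (S = 115): V_0 = 1/1.01·[0.2200·2.7375 + 0.7800·32.0597] = 25.3553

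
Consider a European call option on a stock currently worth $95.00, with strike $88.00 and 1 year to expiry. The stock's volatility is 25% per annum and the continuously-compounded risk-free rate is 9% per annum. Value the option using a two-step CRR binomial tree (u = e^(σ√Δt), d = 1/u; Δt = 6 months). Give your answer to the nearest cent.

CRR parameters: u = e^(σ√Δt) = e^(0.25·√0.5) = 1.1934, d = 1/u = 0.8380
Per-period rate: rΔt = 0.09·0.5 = 0.045, so R = e^0.045 = 1.0460
Risk-neutral probability p = (e^0.045 − 0.8380)/(1.1934 − 0.8380) = 0.2081/0.3554 = 0.5854
Terminal stock prices: S_uu = 135.3, S_ud = 95, S_dd = 66.71
Terminal payoffs (S − K): max(47.29, 0) = 47.29, max(7, 0) = 7, max(-21.29, 0) = 0
Node u (S = 113.4): V_u = e^(−0.045)·[0.5854·47.2913 + 0.4146·7.0000] = 29.2419
Node d (S = 79.61): V_d = e^(−0.045)·[0.5854·7.0000 + 0.4146·0.0000] = 3.9177
Node 0 (S = 95): V_0 = e^(−0.045)·[0.5854·29.2419 + 0.4146·3.9177] = 17.9185

$17.92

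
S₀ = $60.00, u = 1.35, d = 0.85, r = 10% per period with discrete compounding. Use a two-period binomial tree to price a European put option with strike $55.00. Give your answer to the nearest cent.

$2.41

Risk-neutral probability p = (1 + 0.1 − 0.85)/(1.35 − 0.85) = 0.2500/0.5000 = 0.5000
Terminal stock prices: S_uu = 109.4, S_ud = 68.85, S_dd = 43.35
Terminal payoffs (K − S): max(-54.35, 0) = 0, max(-13.85, 0) = 0, max(11.65, 0) = 11.65
Node u (S = 81): V_u = 1/1.1·[0.5000·0.0000 + 0.5000·0.0000] = 0.0000
Node d (S = 51): V_d = 1/1.1·[0.5000·0.0000 + 0.5000·11.6500] = 5.2955
Node 0 (S = 60): V_0 = 1/1.1·[0.5000·0.0000 + 0.5000·5.2955] = 2.4070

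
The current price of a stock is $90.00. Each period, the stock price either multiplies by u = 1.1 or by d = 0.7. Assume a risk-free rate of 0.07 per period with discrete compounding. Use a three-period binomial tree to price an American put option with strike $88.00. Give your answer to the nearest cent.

Risk-neutral probability p = (1 + 0.07 − 0.7)/(1.1 − 0.7) = 0.3700/0.4000 = 0.9250
Terminal stock prices: S_uuu = 119.8, S_uud = 76.23, S_udd = 48.51, S_ddd = 30.87
Terminal payoffs (K − S): max(-31.79, 0) = 0, max(11.77, 0) = 11.77, max(39.49, 0) = 39.49, max(57.13, 0) = 57.13
Node uu (S = 108.9): continuation = 1/1.07·[0.9250·0.0000 + 0.0750·11.7700] = 0.8250; exercise value = 0.0000 ≤ continuation, so V_uu = 0.8250
Node ud (S = 69.3): continuation = 1/1.07·[0.9250·11.7700 + 0.0750·39.4900] = 12.9430; exercise value = 18.7000 > continuation, so V_ud = 18.7000 (exercise)
Node dd (S = 44.1): continuation = 1/1.07·[0.9250·39.4900 + 0.0750·57.1300] = 38.1430; exercise value = 43.9000 > continuation, so V_dd = 43.9000 (exercise)
Node u (S = 99): continuation = 1/1.07·[0.9250·0.8250 + 0.0750·18.7000] = 2.0239; exercise value = 0.0000 ≤ continuation, so V_u = 2.0239
Node d (S = 63): continuation = 1/1.07·[0.9250·18.7000 + 0.0750·43.9000] = 19.2430; exercise value = 25.0000 > continuation, so V_d = 25.0000 (exercise)
Node 0 (S = 90): continuation = 1/1.07·[0.9250·2.0239 + 0.0750·25.0000] = 3.5020; exercise value = 0.0000 ≤ continuation, so V_0 = 3.5020

$3.50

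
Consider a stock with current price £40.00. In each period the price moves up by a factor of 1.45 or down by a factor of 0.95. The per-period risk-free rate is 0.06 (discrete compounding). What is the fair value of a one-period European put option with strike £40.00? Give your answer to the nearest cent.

Risk-neutral probability p = (1 + 0.06 − 0.95)/(1.45 − 0.95) = 0.1100/0.5000 = 0.2200
Terminal stock prices: S_u = 58, S_d = 38
Terminal payoffs (K − S): max(-18, 0) = 0, max(2, 0) = 2
Node 0 (S = 40): V_0 = 1/1.06·[0.2200·0.0000 + 0.7800·2.0000] = 1.4717

£1.47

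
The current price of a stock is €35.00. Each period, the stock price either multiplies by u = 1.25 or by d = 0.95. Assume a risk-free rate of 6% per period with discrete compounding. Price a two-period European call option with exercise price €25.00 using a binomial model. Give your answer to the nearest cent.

€12.75

Risk-neutral probability p = (1 + 0.06 − 0.95)/(1.25 − 0.95) = 0.1100/0.3000 = 0.3667
Terminal stock prices: S_uu = 54.69, S_ud = 41.56, S_dd = 31.59
Terminal payoffs (S − K): max(29.69, 0) = 29.69, max(16.56, 0) = 16.56, max(6.587, 0) = 6.587
Node u (S = 43.75): V_u = 1/1.06·[0.3667·29.6875 + 0.6333·16.5625] = 20.1651
Node d (S = 33.25): V_d = 1/1.06·[0.3667·16.5625 + 0.6333·6.5875] = 9.6651
Node 0 (S = 35): V_0 = 1/1.06·[0.3667·20.1651 + 0.6333·9.6651] = 12.7501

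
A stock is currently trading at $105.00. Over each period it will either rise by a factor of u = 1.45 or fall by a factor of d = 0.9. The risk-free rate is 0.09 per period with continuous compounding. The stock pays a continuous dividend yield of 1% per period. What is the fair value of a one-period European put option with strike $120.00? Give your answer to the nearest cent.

$15.54

Per-period risk-free factor R = e^0.09 = 1.0942; dividend-adjusted growth = e^(0.09−0.01) = 1.0833.
Risk-neutral probability p = (1.0833 − 0.9)/(1.45 − 0.9) = 0.1833/0.5500 = 0.3332
Terminal stock prices: S_u = 152.2, S_d = 94.5
Terminal payoffs (K − S): max(-32.25, 0) = 0, max(25.5, 0) = 25.5
Node 0 (S = 105): V_0 = e^(−0.09)·[0.3332·0.0000 + 0.6668·25.5000] = 15.5388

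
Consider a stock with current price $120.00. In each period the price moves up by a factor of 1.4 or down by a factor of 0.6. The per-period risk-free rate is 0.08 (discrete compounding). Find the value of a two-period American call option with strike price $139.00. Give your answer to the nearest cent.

Risk-neutral probability p = (1 + 0.08 − 0.6)/(1.4 − 0.6) = 0.4800/0.8000 = 0.6000
Terminal stock prices: S_uu = 235.2, S_ud = 100.8, S_dd = 43.2
Terminal payoffs (S − K): max(96.2, 0) = 96.2, max(-38.2, 0) = 0, max(-95.8, 0) = 0
Node u (S = 168): continuation = 1/1.08·[0.6000·96.2000 + 0.4000·0.0000] = 53.4444; exercise value = 29.0000 ≤ continuation, so V_u = 53.4444
Node d (S = 72): continuation = 1/1.08·[0.6000·0.0000 + 0.4000·0.0000] = 0.0000; exercise value = 0.0000 ≤ continuation, so V_d = 0.0000
Node 0 (S = 120): continuation = 1/1.08·[0.6000·53.4444 + 0.4000·0.0000] = 29.6914; exercise value = 0.0000 ≤ continuation, so V_0 = 29.6914

$29.69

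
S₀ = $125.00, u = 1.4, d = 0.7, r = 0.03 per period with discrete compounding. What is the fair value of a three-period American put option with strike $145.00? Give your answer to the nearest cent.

Risk-neutral probability p = (1 + 0.03 − 0.7)/(1.4 − 0.7) = 0.3300/0.7000 = 0.4714
Terminal stock prices: S_uuu = 343, S_uud = 171.5, S_udd = 85.75, S_ddd = 42.87
Terminal payoffs (K − S): max(-198, 0) = 0, max(-26.5, 0) = 0, max(59.25, 0) = 59.25, max(102.1, 0) = 102.1
Node uu (S = 245): continuation = 1/1.03·[0.4714·0.0000 + 0.5286·0.0000] = 0.0000; exercise value = 0.0000 ≤ continuation, so V_uu = 0.0000
Node ud (S = 122.5): continuation = 1/1.03·[0.4714·0.0000 + 0.5286·59.2500] = 30.4057; exercise value = 22.5000 ≤ continuation, so V_ud = 30.4057
Node dd (S = 61.25): continuation = 1/1.03·[0.4714·59.2500 + 0.5286·102.1250] = 79.5267; exercise value = 83.7500 > continuation, so V_dd = 83.7500 (exercise)
Node u (S = 175): continuation = 1/1.03·[0.4714·0.0000 + 0.5286·30.4057] = 15.6035; exercise value = 0.0000 ≤ continuation, so V_u = 15.6035
Node d (S = 87.5): continuation = 1/1.03·[0.4714·30.4057 + 0.5286·83.7500] = 56.8951; exercise value = 57.5000 > continuation, so V_d = 57.5000 (exercise)
Node 0 (S = 125): continuation = 1/1.03·[0.4714·15.6035 + 0.5286·57.5000] = 36.6493; exercise value = 20.0000 ≤ continuation, so V_0 = 36.6493

$36.65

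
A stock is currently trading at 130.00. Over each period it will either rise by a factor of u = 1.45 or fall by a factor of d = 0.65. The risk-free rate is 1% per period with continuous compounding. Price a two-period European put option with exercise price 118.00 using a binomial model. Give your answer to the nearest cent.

18.70

Risk-neutral probability p = (e^0.01 − 0.65)/(1.45 − 0.65) = 0.3601/0.8000 = 0.4501
Terminal stock prices: S_uu = 273.3, S_ud = 122.5, S_dd = 54.93
Terminal payoffs (K − S): max(-155.3, 0) = 0, max(-4.525, 0) = 0, max(63.07, 0) = 63.07
Node u (S = 188.5): V_u = e^(−0.01)·[0.4501·0.0000 + 0.5499·0.0000] = 0.0000
Node d (S = 84.5): V_d = e^(−0.01)·[0.4501·0.0000 + 0.5499·63.0750] = 34.3422
Node 0 (S = 130): V_0 = e^(−0.01)·[0.4501·0.0000 + 0.5499·34.3422] = 18.6981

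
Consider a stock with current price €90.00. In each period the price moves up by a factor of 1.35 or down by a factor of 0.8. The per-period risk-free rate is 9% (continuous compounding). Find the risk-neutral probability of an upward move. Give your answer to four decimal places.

p = 0.5349

Risk-neutral probability p = (e^0.09 − 0.8)/(1.35 − 0.8) = 0.2942/0.5500 = 0.5349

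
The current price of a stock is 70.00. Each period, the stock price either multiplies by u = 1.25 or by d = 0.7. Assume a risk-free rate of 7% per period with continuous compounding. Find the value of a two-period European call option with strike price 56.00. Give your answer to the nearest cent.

23.28

Risk-neutral probability p = (e^0.07 − 0.7)/(1.25 − 0.7) = 0.3725/0.5500 = 0.6773
Terminal stock prices: S_uu = 109.4, S_ud = 61.25, S_dd = 34.3
Terminal payoffs (S − K): max(53.38, 0) = 53.38, max(5.25, 0) = 5.25, max(-21.7, 0) = 0
Node u (S = 87.5): V_u = e^(−0.07)·[0.6773·53.3750 + 0.3227·5.2500] = 35.2859
Node d (S = 49): V_d = e^(−0.07)·[0.6773·5.2500 + 0.3227·0.0000] = 3.3154
Node 0 (S = 70): V_0 = e^(−0.07)·[0.6773·35.2859 + 0.3227·3.3154] = 23.2806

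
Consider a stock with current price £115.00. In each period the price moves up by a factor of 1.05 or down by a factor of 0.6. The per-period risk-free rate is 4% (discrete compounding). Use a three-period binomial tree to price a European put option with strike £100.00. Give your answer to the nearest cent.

£1.43

Risk-neutral probability p = (1 + 0.04 − 0.6)/(1.05 − 0.6) = 0.4400/0.4500 = 0.9778
Terminal stock prices: S_uuu = 133.1, S_uud = 76.07, S_udd = 43.47, S_ddd = 24.84
Terminal payoffs (K − S): max(-33.13, 0) = 0, max(23.93, 0) = 23.93, max(56.53, 0) = 56.53, max(75.16, 0) = 75.16
Node uu (S = 126.8): V_uu = 1/1.04·[0.9778·0.0000 + 0.0222·23.9275] = 0.5113
Node ud (S = 72.45): V_ud = 1/1.04·[0.9778·23.9275 + 0.0222·56.5300] = 23.7038
Node dd (S = 41.4): V_dd = 1/1.04·[0.9778·56.5300 + 0.0222·75.1600] = 54.7538
Node u (S = 120.8): V_u = 1/1.04·[0.9778·0.5113 + 0.0222·23.7038] = 0.9872
Node d (S = 69): V_d = 1/1.04·[0.9778·23.7038 + 0.0222·54.7538] = 23.4556
Node 0 (S = 115): V_0 = 1/1.04·[0.9778·0.9872 + 0.0222·23.4556] = 1.4293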